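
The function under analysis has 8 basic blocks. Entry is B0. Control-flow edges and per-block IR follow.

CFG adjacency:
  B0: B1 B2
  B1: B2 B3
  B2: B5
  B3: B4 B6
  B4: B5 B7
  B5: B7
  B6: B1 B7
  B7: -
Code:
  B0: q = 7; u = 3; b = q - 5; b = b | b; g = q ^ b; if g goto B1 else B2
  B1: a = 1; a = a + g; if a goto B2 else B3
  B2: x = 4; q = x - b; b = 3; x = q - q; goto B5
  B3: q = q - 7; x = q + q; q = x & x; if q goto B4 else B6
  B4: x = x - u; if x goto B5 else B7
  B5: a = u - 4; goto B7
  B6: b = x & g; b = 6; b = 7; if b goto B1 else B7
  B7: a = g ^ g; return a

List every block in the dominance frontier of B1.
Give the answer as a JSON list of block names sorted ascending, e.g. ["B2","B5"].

Answer: ["B1", "B2", "B5", "B7"]

Analysis:
idom tree: B1←B0 B2←B0 B3←B1 B4←B3 B5←B0 B6←B3 B7←B0
Dom at joins:
  B1: preds {B0,B6}: {B0} ∩ {B0,B1,B3,B6} = {B0}; idom=B0
  B2: preds {B0,B1}: {B0} ∩ {B0,B1} = {B0}; idom=B0
  B5: preds {B2,B4}: {B0,B2} ∩ {B0,B1,B3,B4} = {B0}; idom=B0
  B7: preds {B4,B5,B6}: {B0,B1,B3,B4} ∩ {B0,B5} ∩ {B0,B1,B3,B6} = {B0}; idom=B0

DF derivation:
  join B1 pred B0: · stop@B0
  join B1 pred B6: B6→B3→B1 stop@B0
  join B2 pred B0: · stop@B0
  join B2 pred B1: B1 stop@B0
  join B5 pred B2: B2 stop@B0
  join B5 pred B4: B4→B3→B1 stop@B0
  join B7 pred B4: B4→B3→B1 stop@B0
  join B7 pred B5: B5 stop@B0
  join B7 pred B6: B6→B3→B1 stop@B0
  B0: DF=∅
  B1: DF={B1,B2,B5,B7}
  B2: DF={B5}
  B3: DF={B1,B5,B7}
  B4: DF={B5,B7}
  B5: DF={B7}
  B6: DF={B1,B7}
  B7: DF=∅

DF(B1) = ["B1", "B2", "B5", "B7"]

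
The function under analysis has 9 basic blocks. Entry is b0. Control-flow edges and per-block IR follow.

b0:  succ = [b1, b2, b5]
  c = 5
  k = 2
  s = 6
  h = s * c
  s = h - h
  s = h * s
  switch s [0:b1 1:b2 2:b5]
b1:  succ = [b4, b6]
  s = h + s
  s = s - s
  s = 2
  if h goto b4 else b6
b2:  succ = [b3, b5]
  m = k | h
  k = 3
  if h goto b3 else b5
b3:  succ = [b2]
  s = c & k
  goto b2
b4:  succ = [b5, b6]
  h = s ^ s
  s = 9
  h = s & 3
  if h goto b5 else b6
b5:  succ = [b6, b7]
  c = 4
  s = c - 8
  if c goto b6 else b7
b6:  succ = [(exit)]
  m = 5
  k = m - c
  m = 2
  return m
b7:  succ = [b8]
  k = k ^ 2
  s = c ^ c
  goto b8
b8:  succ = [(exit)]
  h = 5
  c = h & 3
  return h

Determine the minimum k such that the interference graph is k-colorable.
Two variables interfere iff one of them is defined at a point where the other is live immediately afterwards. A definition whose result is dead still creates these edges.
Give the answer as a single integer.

Answer: 4

Working:
def/use:
  b0 def {c,h,k,s} use ∅
  b1 def {s} use {h,s}
  b2 def {k,m} use {h,k}
  b3 def {s} use {c,k}
  b4 def {h,s} use {s}
  b5 def {c,s} use ∅
  b6 def {k,m} use {c}
  b7 def {k,s} use {c,k}
  b8 def {c,h} use ∅

Live sets:
  b0: in=∅ out={c,h,k,s}
  b1: in={c,h,k,s} out={c,k,s}
  b2: in={c,h,k} out={c,h,k}
  b3: in={c,h,k} out={c,h,k}
  b4: in={c,k,s} out={c,k}
  b5: in={k} out={c,k}
  b6: in={c} out=∅
  b7: in={c,k} out=∅
  b8: in=∅ out=∅

Interference:
  c: {h,k,m,s}
  h: {c,k,m,s}
  k: {c,h,s}
  m: {c,h}
  s: {c,h,k}

Chromatic number:
  clique {c,h,k,s} ⇒ need ≥ 4
  4-colouring: r0={c}  r1={h}  r2={k,m}  r3={s}
  χ = 4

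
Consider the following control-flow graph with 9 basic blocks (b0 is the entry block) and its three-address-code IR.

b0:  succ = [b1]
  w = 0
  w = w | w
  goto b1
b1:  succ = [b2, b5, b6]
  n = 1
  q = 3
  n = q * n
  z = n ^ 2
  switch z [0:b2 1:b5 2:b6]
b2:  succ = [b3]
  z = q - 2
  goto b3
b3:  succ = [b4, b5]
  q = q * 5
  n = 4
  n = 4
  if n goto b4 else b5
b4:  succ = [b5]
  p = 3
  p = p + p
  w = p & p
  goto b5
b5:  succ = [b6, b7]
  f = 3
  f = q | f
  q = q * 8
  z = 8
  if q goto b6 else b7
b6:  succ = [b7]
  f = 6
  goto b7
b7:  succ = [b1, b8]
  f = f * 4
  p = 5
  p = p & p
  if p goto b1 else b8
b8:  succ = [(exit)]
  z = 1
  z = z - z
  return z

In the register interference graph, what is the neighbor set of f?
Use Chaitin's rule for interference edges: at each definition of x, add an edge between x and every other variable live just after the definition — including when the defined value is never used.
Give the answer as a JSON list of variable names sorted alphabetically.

Answer: ["q", "z"]

Working:
def/use:
  b0 def {w} use ∅
  b1 def {n,q,z} use ∅
  b2 def {z} use {q}
  b3 def {n,q} use {q}
  b4 def {p,w} use ∅
  b5 def {f,q,z} use {q}
  b6 def {f} use ∅
  b7 def {f,p} use {f}
  b8 def {z} use ∅

Liveness:
  b0: in=∅ out=∅
  b1: in=∅ out={q}
  b2: in={q} out={q}
  b3: in={q} out={q}
  b4: in={q} out={q}
  b5: in={q} out={f}
  b6: in=∅ out={f}
  b7: in={f} out=∅
  b8: in=∅ out=∅

Conflict graph:
  f: {q,z}
  n: {q}
  p: {q}
  q: {f,n,p,w,z}
  w: {q}
  z: {f,q}

N(f) = ["q", "z"]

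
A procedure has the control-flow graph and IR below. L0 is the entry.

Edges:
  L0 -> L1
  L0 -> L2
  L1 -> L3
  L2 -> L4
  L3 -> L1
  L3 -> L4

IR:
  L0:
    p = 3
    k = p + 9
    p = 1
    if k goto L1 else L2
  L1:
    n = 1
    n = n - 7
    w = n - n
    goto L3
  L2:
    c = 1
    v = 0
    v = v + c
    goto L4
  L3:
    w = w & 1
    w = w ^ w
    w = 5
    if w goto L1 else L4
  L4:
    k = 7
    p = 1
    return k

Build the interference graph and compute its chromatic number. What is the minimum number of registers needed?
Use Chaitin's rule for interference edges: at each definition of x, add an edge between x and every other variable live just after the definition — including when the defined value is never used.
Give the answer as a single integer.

Per-block:
  L0: {k,p} / ∅
  L1: {n,w} / ∅
  L2: {c,v} / ∅
  L3: {w} / {w}
  L4: {k,p} / ∅

Backward fixpoint:
  L0: in=∅ out=∅
  L1: in=∅ out={w}
  L2: in=∅ out=∅
  L3: in={w} out=∅
  L4: in=∅ out=∅

Conflict graph:
  c: {v}
  k: {p}
  n: ∅
  p: {k}
  v: {c}
  w: ∅

Colouring:
  {c,v} pairwise interfere (2-clique) ⇒ χ ≥ 2
  2-colouring: R0={c,k,n,w}  R1={p,v}
  χ = 2

Answer: 2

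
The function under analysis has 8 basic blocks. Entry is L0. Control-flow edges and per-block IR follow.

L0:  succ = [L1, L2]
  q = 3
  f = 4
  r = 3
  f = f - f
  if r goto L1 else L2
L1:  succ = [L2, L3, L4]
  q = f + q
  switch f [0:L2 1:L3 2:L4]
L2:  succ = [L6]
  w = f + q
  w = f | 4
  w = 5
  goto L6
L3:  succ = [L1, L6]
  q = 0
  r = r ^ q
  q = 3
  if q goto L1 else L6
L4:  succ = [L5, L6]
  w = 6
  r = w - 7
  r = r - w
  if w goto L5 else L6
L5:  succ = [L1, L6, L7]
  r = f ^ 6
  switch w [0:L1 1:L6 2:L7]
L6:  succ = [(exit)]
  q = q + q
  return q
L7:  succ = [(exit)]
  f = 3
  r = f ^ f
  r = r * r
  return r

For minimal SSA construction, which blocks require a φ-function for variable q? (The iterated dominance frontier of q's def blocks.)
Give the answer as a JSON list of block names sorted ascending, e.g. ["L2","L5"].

idom tree: L1←L0 L2←L0 L3←L1 L4←L1 L5←L4 L6←L0 L7←L5
Join-block Dom:
  L1: preds {L0,L3,L5}: {L0} ∩ {L0,L1,L3} ∩ {L0,L1,L4,L5} = {L0}; idom=L0
  L2: preds {L0,L1}: {L0} ∩ {L0,L1} = {L0}; idom=L0
  L6: preds {L2,L3,L4,L5}: {L0,L2} ∩ {L0,L1,L3} ∩ {L0,L1,L4} ∩ {L0,L1,L4,L5} = {L0}; idom=L0

DF walk-up:
  L1←L0: walk · to L0
  L1←L3: walk L3→L1 to L0
  L1←L5: walk L5→L4→L1 to L0
  L2←L0: walk · to L0
  L2←L1: walk L1 to L0
  L6←L2: walk L2 to L0
  L6←L3: walk L3→L1 to L0
  L6←L4: walk L4→L1 to L0
  L6←L5: walk L5→L4→L1 to L0
  DF(L0)=∅
  DF(L1)={L1,L2,L6}
  DF(L2)={L6}
  DF(L3)={L1,L6}
  DF(L4)={L1,L6}
  DF(L5)={L1,L6}
  DF(L6)=∅
  DF(L7)=∅

φ for q: defs {L0,L1,L3,L6}
  DF⁺ = {L1,L2,L6}

Answer: ["L1", "L2", "L6"]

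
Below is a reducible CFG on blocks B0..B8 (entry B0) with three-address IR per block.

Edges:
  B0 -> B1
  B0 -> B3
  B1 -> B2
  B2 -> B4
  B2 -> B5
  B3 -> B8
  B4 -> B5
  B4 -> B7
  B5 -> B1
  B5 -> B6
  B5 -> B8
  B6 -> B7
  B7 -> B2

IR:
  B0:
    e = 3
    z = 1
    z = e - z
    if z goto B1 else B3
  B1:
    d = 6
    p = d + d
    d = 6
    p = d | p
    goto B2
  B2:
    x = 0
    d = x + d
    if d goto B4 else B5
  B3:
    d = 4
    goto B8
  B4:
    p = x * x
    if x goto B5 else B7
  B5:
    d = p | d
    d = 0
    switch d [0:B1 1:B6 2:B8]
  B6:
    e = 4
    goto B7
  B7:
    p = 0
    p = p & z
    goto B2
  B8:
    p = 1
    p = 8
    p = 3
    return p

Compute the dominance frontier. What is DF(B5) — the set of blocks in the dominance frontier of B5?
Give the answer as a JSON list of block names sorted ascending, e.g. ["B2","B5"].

Answer: ["B1", "B7", "B8"]

Working:
idom tree: B1←B0 B2←B1 B3←B0 B4←B2 B5←B2 B6←B5 B7←B2 B8←B0
Join-block Dom:
  B1: preds {B0,B5}: {B0} ∩ {B0,B1,B2,B5} = {B0}; idom=B0
  B2: preds {B1,B7}: {B0,B1} ∩ {B0,B1,B2,B7} = {B0,B1}; idom=B1
  B5: preds {B2,B4}: {B0,B1,B2} ∩ {B0,B1,B2,B4} = {B0,B1,B2}; idom=B2
  B7: preds {B4,B6}: {B0,B1,B2,B4} ∩ {B0,B1,B2,B5,B6} = {B0,B1,B2}; idom=B2
  B8: preds {B3,B5}: {B0,B3} ∩ {B0,B1,B2,B5} = {B0}; idom=B0

Frontier:
  B1←B0: walk · to B0
  B1←B5: walk B5→B2→B1 to B0
  B2←B1: walk · to B1
  B2←B7: walk B7→B2 to B1
  B5←B2: walk · to B2
  B5←B4: walk B4 to B2
  B7←B4: walk B4 to B2
  B7←B6: walk B6→B5 to B2
  B8←B3: walk B3 to B0
  B8←B5: walk B5→B2→B1 to B0
  B0 → ∅
  B1 → {B1,B8}
  B2 → {B1,B2,B8}
  B3 → {B8}
  B4 → {B5,B7}
  B5 → {B1,B7,B8}
  B6 → {B7}
  B7 → {B2}
  B8 → ∅

DF(B5) = ["B1", "B7", "B8"]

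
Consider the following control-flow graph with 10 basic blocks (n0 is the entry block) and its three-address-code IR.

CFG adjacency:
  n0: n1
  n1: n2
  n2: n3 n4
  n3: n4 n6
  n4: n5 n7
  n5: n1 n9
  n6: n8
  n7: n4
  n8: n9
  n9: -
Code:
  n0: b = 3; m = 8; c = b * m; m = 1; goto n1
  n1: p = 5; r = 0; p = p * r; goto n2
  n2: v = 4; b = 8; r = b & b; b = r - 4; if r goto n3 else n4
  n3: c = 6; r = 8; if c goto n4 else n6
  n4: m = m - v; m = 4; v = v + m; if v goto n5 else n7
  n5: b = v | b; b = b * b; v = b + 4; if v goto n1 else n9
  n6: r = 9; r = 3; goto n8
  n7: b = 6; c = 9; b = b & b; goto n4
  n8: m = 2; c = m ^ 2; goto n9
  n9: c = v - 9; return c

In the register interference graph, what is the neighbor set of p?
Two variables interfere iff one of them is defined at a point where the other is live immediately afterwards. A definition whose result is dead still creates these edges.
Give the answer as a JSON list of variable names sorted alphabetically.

Answer: ["m", "r"]

Analysis:
Per-block:
  n0 def {b,c,m} use ∅
  n1 def {p,r} use ∅
  n2 def {b,r,v} use ∅
  n3 def {c,r} use ∅
  n4 def {m,v} use {m,v}
  n5 def {b,v} use {b,v}
  n6 def {r} use ∅
  n7 def {b,c} use ∅
  n8 def {c,m} use ∅
  n9 def {c} use {v}

Liveness:
  n0 li=∅ lo={m}
  n1 li={m} lo={m}
  n2 li={m} lo={b,m,v}
  n3 li={b,m,v} lo={b,m,v}
  n4 li={b,m,v} lo={b,m,v}
  n5 li={b,m,v} lo={m,v}
  n6 li={v} lo={v}
  n7 li={m,v} lo={b,m,v}
  n8 li={v} lo={v}
  n9 li={v} lo=∅

Interfere edges:
  b: {c,m,r,v}
  c: {b,m,r,v}
  m: {b,c,p,r,v}
  p: {m,r}
  r: {b,c,m,p,v}
  v: {b,c,m,r}

N(p) = ["m", "r"]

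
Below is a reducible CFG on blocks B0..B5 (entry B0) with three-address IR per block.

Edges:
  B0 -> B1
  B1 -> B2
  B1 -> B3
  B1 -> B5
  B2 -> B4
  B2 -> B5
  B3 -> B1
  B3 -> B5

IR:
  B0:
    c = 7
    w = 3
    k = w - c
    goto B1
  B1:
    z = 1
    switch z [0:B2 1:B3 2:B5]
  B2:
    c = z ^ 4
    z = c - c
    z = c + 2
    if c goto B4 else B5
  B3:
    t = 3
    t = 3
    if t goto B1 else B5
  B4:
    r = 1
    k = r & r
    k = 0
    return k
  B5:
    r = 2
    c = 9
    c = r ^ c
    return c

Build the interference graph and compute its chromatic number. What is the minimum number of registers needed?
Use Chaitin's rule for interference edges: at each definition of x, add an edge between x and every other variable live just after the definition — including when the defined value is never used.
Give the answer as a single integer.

Answer: 2

Working:
def/use:
  B0: {c,k,w} / ∅
  B1: {z} / ∅
  B2: {c,z} / {z}
  B3: {t} / ∅
  B4: {k,r} / ∅
  B5: {c,r} / ∅

Backward fixpoint:
  live B0: ∅→∅
  live B1: ∅→{z}
  live B2: {z}→∅
  live B3: ∅→∅
  live B4: ∅→∅
  live B5: ∅→∅

Interfere edges:
  c: {r,w,z}
  k: ∅
  r: {c}
  t: ∅
  w: {c}
  z: {c}

Colouring:
  clique {c,r} ⇒ need ≥ 2
  assign c→R0 k→R0 r→R1 t→R0 w→R1 z→R1 — no edge inside a register ⇒ χ ≤ 2
  χ = 2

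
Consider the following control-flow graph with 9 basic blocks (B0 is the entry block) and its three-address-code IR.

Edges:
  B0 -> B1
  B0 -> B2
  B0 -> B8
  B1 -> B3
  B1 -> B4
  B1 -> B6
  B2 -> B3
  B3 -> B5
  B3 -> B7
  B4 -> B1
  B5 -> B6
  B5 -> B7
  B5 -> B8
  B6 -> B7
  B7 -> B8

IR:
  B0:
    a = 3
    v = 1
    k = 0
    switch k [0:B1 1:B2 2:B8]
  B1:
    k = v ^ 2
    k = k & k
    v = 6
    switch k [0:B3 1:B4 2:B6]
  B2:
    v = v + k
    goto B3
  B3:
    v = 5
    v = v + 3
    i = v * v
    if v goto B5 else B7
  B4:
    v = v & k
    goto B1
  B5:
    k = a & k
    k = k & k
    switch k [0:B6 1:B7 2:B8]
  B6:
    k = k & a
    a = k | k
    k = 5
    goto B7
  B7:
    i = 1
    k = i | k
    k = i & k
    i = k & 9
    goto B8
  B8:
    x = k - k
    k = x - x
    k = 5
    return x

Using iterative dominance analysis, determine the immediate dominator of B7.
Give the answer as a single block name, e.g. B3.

idom tree: B1←B0 B2←B0 B3←B0 B4←B1 B5←B3 B6←B0 B7←B0 B8←B0
Dom∩ at merges:
  B1: preds {B0,B4}: {B0} ∩ {B0,B1,B4} = {B0}; idom=B0
  B3: preds {B1,B2}: {B0,B1} ∩ {B0,B2} = {B0}; idom=B0
  B6: preds {B1,B5}: {B0,B1} ∩ {B0,B3,B5} = {B0}; idom=B0
  B7: preds {B3,B5,B6}: {B0,B3} ∩ {B0,B3,B5} ∩ {B0,B6} = {B0}; idom=B0
  B8: preds {B0,B5,B7}: {B0} ∩ {B0,B3,B5} ∩ {B0,B7} = {B0}; idom=B0

idom(B7) = B0

Answer: B0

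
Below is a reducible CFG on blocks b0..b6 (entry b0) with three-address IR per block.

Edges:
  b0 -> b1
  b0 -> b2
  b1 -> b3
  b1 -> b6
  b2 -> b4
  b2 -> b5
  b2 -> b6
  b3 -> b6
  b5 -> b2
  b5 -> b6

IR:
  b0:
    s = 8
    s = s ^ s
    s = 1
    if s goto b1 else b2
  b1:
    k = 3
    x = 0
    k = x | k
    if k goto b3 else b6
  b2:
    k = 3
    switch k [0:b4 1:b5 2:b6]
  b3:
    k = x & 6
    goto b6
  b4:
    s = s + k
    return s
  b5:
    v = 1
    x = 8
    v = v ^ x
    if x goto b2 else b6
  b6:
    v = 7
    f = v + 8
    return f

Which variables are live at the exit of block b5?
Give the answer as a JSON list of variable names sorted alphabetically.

Answer: ["s"]

Analysis:
Per-block:
  b0: def={s} ue=∅
  b1: def={k,x} ue=∅
  b2: def={k} ue=∅
  b3: def={k} ue={x}
  b4: def={s} ue={k,s}
  b5: def={v,x} ue=∅
  b6: def={f,v} ue=∅

Live sets:
  live b0: ∅→{s}
  live b1: ∅→{x}
  live b2: {s}→{k,s}
  live b3: {x}→∅
  live b4: {k,s}→∅
  live b5: {s}→{s}
  live b6: ∅→∅

live-out(b5) = ["s"]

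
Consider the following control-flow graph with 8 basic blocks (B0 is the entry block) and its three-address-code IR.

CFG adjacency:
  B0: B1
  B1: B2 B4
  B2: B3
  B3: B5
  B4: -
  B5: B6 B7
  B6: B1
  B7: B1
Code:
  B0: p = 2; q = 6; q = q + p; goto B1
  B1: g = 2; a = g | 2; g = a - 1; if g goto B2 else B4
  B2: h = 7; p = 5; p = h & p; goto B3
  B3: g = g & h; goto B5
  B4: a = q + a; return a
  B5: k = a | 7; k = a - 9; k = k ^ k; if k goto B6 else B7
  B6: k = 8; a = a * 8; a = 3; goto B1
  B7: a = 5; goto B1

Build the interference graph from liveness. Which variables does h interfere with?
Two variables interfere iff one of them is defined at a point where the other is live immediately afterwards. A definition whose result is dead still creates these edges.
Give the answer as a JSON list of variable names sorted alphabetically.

Answer: ["a", "g", "p", "q"]

Analysis:
Block summaries:
  B0: {p,q} / ∅
  B1: {a,g} / ∅
  B2: {h,p} / ∅
  B3: {g} / {g,h}
  B4: {a} / {a,q}
  B5: {k} / {a}
  B6: {a,k} / {a}
  B7: {a} / ∅

Backward fixpoint:
  live B0: ∅→{q}
  live B1: {q}→{a,g,q}
  live B2: {a,g,q}→{a,g,h,q}
  live B3: {a,g,h,q}→{a,q}
  live B4: {a,q}→∅
  live B5: {a,q}→{a,q}
  live B6: {a,q}→{q}
  live B7: {q}→{q}

Conflict graph:
  a — {g,h,k,p,q}
  g — {a,h,p,q}
  h — {a,g,p,q}
  k — {a,q}
  p — {a,g,h,q}
  q — {a,g,h,k,p}

N(h) = ["a", "g", "p", "q"]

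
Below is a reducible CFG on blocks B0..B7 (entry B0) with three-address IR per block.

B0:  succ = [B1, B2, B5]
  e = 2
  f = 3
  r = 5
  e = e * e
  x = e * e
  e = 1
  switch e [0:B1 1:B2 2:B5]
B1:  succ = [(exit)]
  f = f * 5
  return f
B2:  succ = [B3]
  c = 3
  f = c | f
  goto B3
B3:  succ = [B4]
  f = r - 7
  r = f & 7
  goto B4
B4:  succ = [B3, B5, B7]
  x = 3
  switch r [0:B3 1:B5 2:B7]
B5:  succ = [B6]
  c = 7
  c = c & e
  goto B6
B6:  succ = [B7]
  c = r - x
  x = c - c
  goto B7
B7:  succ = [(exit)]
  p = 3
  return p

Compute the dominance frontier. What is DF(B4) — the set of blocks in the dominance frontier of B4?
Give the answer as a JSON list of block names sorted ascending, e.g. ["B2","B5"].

idom tree: B1←B0 B2←B0 B3←B2 B4←B3 B5←B0 B6←B5 B7←B0
Dom∩ at merges:
  B3: preds {B2,B4}: {B0,B2} ∩ {B0,B2,B3,B4} = {B0,B2}; idom=B2
  B5: preds {B0,B4}: {B0} ∩ {B0,B2,B3,B4} = {B0}; idom=B0
  B7: preds {B4,B6}: {B0,B2,B3,B4} ∩ {B0,B5,B6} = {B0}; idom=B0

Frontier:
  B3←B2: walk · to B2
  B3←B4: walk B4→B3 to B2
  B5←B0: walk · to B0
  B5←B4: walk B4→B3→B2 to B0
  B7←B4: walk B4→B3→B2 to B0
  B7←B6: walk B6→B5 to B0
  B0 → ∅
  B1 → ∅
  B2 → {B5,B7}
  B3 → {B3,B5,B7}
  B4 → {B3,B5,B7}
  B5 → {B7}
  B6 → {B7}
  B7 → ∅

DF(B4) = ["B3", "B5", "B7"]

Answer: ["B3", "B5", "B7"]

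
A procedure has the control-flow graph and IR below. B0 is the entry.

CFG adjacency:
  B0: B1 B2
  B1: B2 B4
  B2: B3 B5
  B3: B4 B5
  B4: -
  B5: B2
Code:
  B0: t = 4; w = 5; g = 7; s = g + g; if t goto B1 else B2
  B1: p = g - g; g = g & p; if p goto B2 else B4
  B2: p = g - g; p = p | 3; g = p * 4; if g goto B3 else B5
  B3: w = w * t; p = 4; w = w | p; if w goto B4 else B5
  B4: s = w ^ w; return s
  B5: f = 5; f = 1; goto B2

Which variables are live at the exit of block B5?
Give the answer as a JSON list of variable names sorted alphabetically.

Block summaries:
  B0: {g,s,t,w} / ∅
  B1: {g,p} / {g}
  B2: {g,p} / {g}
  B3: {p,w} / {t,w}
  B4: {s} / {w}
  B5: {f} / ∅

Liveness:
  B0 li=∅ lo={g,t,w}
  B1 li={g,t,w} lo={g,t,w}
  B2 li={g,t,w} lo={g,t,w}
  B3 li={g,t,w} lo={g,t,w}
  B4 li={w} lo=∅
  B5 li={g,t,w} lo={g,t,w}

live-out(B5) = ["g", "t", "w"]

Answer: ["g", "t", "w"]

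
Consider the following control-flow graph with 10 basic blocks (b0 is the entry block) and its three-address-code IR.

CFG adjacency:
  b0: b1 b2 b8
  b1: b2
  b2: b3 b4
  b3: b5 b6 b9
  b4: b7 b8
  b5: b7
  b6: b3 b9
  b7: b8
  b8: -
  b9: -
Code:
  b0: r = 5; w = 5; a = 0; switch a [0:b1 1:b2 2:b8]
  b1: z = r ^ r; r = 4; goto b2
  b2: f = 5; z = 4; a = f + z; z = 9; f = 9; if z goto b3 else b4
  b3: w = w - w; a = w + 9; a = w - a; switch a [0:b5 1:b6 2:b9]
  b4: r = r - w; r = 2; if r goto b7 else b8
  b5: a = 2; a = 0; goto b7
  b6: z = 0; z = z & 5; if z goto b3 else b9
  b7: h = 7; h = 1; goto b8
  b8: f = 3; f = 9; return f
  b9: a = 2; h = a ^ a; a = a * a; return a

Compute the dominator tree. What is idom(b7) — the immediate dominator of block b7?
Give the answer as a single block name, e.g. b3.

Answer: b2

Working:
idom tree: b1←b0 b2←b0 b3←b2 b4←b2 b5←b3 b6←b3 b7←b2 b8←b0 b9←b3
Dom∩ at merges:
  b2: preds {b0,b1}: {b0} ∩ {b0,b1} = {b0}; idom=b0
  b3: preds {b2,b6}: {b0,b2} ∩ {b0,b2,b3,b6} = {b0,b2}; idom=b2
  b7: preds {b4,b5}: {b0,b2,b4} ∩ {b0,b2,b3,b5} = {b0,b2}; idom=b2
  b8: preds {b0,b4,b7}: {b0} ∩ {b0,b2,b4} ∩ {b0,b2,b7} = {b0}; idom=b0
  b9: preds {b3,b6}: {b0,b2,b3} ∩ {b0,b2,b3,b6} = {b0,b2,b3}; idom=b3

idom(b7) = b2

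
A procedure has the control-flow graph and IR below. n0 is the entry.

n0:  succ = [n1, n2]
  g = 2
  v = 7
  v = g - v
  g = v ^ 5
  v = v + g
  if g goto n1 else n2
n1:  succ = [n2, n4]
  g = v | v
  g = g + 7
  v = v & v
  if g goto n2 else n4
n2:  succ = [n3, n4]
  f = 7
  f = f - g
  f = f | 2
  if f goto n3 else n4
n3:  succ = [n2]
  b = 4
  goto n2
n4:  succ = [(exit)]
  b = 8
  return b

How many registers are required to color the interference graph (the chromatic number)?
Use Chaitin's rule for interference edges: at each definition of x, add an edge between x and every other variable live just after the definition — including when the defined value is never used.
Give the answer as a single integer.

Block summaries:
  n0: {g,v} / ∅
  n1: {g,v} / {v}
  n2: {f} / {g}
  n3: {b} / ∅
  n4: {b} / ∅

Backward fixpoint:
  n0 li=∅ lo={g,v}
  n1 li={v} lo={g}
  n2 li={g} lo={g}
  n3 li={g} lo={g}
  n4 li=∅ lo=∅

Conflict graph:
  b↔{g}
  f↔{g}
  g↔{b,f,v}
  v↔{g}

Registers:
  lower bound: {b,g} mutually conflict ⇒ χ ≥ 2
  2-colouring: r0={g}  r1={b,f,v}
  χ = 2

Answer: 2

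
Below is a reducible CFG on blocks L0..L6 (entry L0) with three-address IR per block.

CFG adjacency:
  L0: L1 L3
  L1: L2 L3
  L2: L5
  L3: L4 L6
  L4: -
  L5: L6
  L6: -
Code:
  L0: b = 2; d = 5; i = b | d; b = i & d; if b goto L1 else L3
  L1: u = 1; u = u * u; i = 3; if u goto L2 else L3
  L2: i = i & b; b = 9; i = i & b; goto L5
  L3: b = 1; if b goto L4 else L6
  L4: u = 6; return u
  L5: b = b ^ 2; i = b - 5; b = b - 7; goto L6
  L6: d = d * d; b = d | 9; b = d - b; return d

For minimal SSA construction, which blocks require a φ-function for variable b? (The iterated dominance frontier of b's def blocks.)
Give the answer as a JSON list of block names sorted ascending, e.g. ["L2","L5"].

Answer: ["L6"]

Analysis:
idom tree: L1←L0 L2←L1 L3←L0 L4←L3 L5←L2 L6←L0
Dom∩ at merges:
  L3: preds {L0,L1}: {L0} ∩ {L0,L1} = {L0}; idom=L0
  L6: preds {L3,L5}: {L0,L3} ∩ {L0,L1,L2,L5} = {L0}; idom=L0

Frontier:
  join L3 pred L0: · stop@L0
  join L3 pred L1: L1 stop@L0
  join L6 pred L3: L3 stop@L0
  join L6 pred L5: L5→L2→L1 stop@L0
  DF(L0)=∅
  DF(L1)={L3,L6}
  DF(L2)={L6}
  DF(L3)={L6}
  DF(L4)=∅
  DF(L5)={L6}
  DF(L6)=∅

φ for b: defs {L0,L2,L3,L5,L6}
  DF⁺ = {L6}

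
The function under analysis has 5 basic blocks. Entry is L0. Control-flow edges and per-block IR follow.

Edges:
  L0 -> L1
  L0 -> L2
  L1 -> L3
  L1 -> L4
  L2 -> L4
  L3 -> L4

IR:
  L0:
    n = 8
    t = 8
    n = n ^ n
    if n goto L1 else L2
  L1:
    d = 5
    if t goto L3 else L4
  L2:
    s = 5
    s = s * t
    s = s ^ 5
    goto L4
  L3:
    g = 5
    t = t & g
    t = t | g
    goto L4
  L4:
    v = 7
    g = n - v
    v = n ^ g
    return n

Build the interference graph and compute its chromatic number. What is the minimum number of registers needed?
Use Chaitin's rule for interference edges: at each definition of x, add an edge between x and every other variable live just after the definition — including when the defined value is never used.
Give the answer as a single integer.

Answer: 3

Working:
Block summaries:
  L0 def {n,t} use ∅
  L1 def {d} use {t}
  L2 def {s} use {t}
  L3 def {g,t} use {t}
  L4 def {g,v} use {n}

Live sets:
  L0 li=∅ lo={n,t}
  L1 li={n,t} lo={n,t}
  L2 li={n,t} lo={n}
  L3 li={n,t} lo={n}
  L4 li={n} lo=∅

Conflict graph:
  d↔{n,t}
  g↔{n,t}
  n↔{d,g,s,t,v}
  s↔{n,t}
  t↔{d,g,n,s}
  v↔{n}

Colouring:
  lower bound: {d,n,t} mutually conflict ⇒ χ ≥ 3
  assign d→r2 g→r2 n→r0 s→r2 t→r1 v→r1 — no edge inside a register ⇒ χ ≤ 3
  χ = 3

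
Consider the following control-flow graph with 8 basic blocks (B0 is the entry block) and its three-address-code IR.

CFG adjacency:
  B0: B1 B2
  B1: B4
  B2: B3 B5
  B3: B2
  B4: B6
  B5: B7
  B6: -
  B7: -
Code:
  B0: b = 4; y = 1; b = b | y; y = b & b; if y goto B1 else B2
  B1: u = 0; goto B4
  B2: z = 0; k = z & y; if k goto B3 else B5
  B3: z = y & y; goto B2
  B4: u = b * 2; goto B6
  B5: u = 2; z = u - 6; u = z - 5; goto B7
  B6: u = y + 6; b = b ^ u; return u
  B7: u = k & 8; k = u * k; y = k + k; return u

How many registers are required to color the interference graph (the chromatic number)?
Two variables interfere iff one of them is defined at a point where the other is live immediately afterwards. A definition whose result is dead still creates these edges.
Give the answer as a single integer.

Block summaries:
  B0: {b,y} / ∅
  B1: {u} / ∅
  B2: {k,z} / {y}
  B3: {z} / {y}
  B4: {u} / {b}
  B5: {u,z} / ∅
  B6: {b,u} / {b,y}
  B7: {k,u,y} / {k}

Backward fixpoint:
  B0: in=∅ out={b,y}
  B1: in={b,y} out={b,y}
  B2: in={y} out={k,y}
  B3: in={y} out={y}
  B4: in={b,y} out={b,y}
  B5: in={k} out={k}
  B6: in={b,y} out=∅
  B7: in={k} out=∅

Interfere edges:
  b — {u,y}
  k — {u,y,z}
  u — {b,k,y}
  y — {b,k,u,z}
  z — {k,y}

Registers:
  {b,u,y} pairwise interfere (3-clique) ⇒ χ ≥ 3
  3-colouring: c0={y}  c1={b,k}  c2={u,z}
  χ = 3

Answer: 3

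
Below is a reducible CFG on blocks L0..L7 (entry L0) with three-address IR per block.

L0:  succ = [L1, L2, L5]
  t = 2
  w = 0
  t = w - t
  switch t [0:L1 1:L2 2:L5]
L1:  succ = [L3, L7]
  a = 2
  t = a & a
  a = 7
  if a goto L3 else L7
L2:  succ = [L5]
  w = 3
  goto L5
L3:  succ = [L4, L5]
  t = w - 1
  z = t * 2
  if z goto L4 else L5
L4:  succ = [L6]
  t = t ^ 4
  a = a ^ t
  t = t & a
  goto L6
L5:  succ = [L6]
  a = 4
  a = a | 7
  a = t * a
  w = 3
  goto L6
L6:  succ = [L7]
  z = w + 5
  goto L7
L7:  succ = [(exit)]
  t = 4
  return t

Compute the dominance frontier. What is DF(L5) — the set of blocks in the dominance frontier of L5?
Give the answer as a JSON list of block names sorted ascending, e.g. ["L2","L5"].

Answer: ["L6"]

Analysis:
idom tree: L1←L0 L2←L0 L3←L1 L4←L3 L5←L0 L6←L0 L7←L0
Join-block Dom:
  L5: preds {L0,L2,L3}: {L0} ∩ {L0,L2} ∩ {L0,L1,L3} = {L0}; idom=L0
  L6: preds {L4,L5}: {L0,L1,L3,L4} ∩ {L0,L5} = {L0}; idom=L0
  L7: preds {L1,L6}: {L0,L1} ∩ {L0,L6} = {L0}; idom=L0

DF derivation:
  join L5 pred L0: · stop@L0
  join L5 pred L2: L2 stop@L0
  join L5 pred L3: L3→L1 stop@L0
  join L6 pred L4: L4→L3→L1 stop@L0
  join L6 pred L5: L5 stop@L0
  join L7 pred L1: L1 stop@L0
  join L7 pred L6: L6 stop@L0
  DF(L0)=∅
  DF(L1)={L5,L6,L7}
  DF(L2)={L5}
  DF(L3)={L5,L6}
  DF(L4)={L6}
  DF(L5)={L6}
  DF(L6)={L7}
  DF(L7)=∅

DF(L5) = ["L6"]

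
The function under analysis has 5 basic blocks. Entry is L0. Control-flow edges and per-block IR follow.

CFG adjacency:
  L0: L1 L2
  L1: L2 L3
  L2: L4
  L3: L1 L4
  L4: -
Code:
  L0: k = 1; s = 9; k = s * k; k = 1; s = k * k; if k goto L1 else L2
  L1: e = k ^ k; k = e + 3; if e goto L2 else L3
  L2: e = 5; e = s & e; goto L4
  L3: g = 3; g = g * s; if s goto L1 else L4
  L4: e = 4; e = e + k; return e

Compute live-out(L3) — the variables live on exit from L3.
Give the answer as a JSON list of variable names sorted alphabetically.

Block summaries:
  L0: def={k,s} ue=∅
  L1: def={e,k} ue={k}
  L2: def={e} ue={s}
  L3: def={g} ue={s}
  L4: def={e} ue={k}

Live sets:
  L0 li=∅ lo={k,s}
  L1 li={k,s} lo={k,s}
  L2 li={k,s} lo={k}
  L3 li={k,s} lo={k,s}
  L4 li={k} lo=∅

live-out(L3) = ["k", "s"]

Answer: ["k", "s"]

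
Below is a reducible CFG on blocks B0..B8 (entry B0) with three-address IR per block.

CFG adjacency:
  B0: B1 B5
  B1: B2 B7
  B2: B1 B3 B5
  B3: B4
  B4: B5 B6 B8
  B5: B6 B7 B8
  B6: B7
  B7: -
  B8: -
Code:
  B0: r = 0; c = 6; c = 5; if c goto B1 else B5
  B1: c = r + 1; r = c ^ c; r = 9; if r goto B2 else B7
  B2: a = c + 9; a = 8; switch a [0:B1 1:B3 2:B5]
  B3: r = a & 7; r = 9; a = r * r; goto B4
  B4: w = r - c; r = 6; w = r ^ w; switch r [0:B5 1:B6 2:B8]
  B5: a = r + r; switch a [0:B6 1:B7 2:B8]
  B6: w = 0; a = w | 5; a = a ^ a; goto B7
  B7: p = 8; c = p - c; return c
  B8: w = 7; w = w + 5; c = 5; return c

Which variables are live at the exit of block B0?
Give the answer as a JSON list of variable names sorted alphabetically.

Answer: ["c", "r"]

Analysis:
def/use:
  B0: def={c,r} ue=∅
  B1: def={c,r} ue={r}
  B2: def={a} ue={c}
  B3: def={a,r} ue={a}
  B4: def={r,w} ue={c,r}
  B5: def={a} ue={r}
  B6: def={a,w} ue=∅
  B7: def={c,p} ue={c}
  B8: def={c,w} ue=∅

Backward fixpoint:
  live B0: ∅→{c,r}
  live B1: {r}→{c,r}
  live B2: {c,r}→{a,c,r}
  live B3: {a,c}→{c,r}
  live B4: {c,r}→{c,r}
  live B5: {c,r}→{c}
  live B6: {c}→{c}
  live B7: {c}→∅
  live B8: ∅→∅

live-out(B0) = ["c", "r"]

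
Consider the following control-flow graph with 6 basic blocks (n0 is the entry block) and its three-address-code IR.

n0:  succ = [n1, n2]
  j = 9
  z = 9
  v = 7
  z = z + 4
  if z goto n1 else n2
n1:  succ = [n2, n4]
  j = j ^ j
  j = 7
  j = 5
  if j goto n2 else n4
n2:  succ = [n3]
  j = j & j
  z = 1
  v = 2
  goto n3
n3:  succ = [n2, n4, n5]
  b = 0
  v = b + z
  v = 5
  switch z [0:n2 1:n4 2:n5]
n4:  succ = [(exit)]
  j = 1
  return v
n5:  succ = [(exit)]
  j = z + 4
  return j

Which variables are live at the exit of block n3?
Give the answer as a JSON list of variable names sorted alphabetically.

def/use:
  n0: {j,v,z} / ∅
  n1: {j} / {j}
  n2: {j,v,z} / {j}
  n3: {b,v} / {z}
  n4: {j} / {v}
  n5: {j} / {z}

Live sets:
  live n0: ∅→{j,v}
  live n1: {j,v}→{j,v}
  live n2: {j}→{j,z}
  live n3: {j,z}→{j,v,z}
  live n4: {v}→∅
  live n5: {z}→∅

live-out(n3) = ["j", "v", "z"]

Answer: ["j", "v", "z"]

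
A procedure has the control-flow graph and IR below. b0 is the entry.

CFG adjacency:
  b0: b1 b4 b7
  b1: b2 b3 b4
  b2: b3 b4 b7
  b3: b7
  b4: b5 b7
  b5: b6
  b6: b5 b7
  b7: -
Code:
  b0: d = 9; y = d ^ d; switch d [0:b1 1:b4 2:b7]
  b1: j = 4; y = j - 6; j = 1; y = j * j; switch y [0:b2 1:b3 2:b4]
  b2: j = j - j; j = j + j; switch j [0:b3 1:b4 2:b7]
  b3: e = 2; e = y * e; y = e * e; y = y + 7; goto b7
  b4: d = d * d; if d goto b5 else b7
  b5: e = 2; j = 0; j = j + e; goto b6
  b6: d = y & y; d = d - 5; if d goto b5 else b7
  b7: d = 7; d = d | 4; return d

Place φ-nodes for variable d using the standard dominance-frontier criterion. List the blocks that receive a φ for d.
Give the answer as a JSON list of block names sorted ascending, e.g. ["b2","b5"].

idom tree: b1←b0 b2←b1 b3←b1 b4←b0 b5←b4 b6←b5 b7←b0
Join-block Dom:
  b3: preds {b1,b2}: {b0,b1} ∩ {b0,b1,b2} = {b0,b1}; idom=b1
  b4: preds {b0,b1,b2}: {b0} ∩ {b0,b1} ∩ {b0,b1,b2} = {b0}; idom=b0
  b5: preds {b4,b6}: {b0,b4} ∩ {b0,b4,b5,b6} = {b0,b4}; idom=b4
  b7: preds {b0,b2,b3,b4,b6}: {b0} ∩ {b0,b1,b2} ∩ {b0,b1,b3} ∩ {b0,b4} ∩ {b0,b4,b5,b6} = {b0}; idom=b0

Frontier:
  b3←b1: walk · to b1
  b3←b2: walk b2 to b1
  b4←b0: walk · to b0
  b4←b1: walk b1 to b0
  b4←b2: walk b2→b1 to b0
  b5←b4: walk · to b4
  b5←b6: walk b6→b5 to b4
  b7←b0: walk · to b0
  b7←b2: walk b2→b1 to b0
  b7←b3: walk b3→b1 to b0
  b7←b4: walk b4 to b0
  b7←b6: walk b6→b5→b4 to b0
  DF(b0)=∅
  DF(b1)={b4,b7}
  DF(b2)={b3,b4,b7}
  DF(b3)={b7}
  DF(b4)={b7}
  DF(b5)={b5,b7}
  DF(b6)={b5,b7}
  DF(b7)=∅

φ for d: defs {b0,b4,b6,b7}
  DF⁺ = {b5,b7}

Answer: ["b5", "b7"]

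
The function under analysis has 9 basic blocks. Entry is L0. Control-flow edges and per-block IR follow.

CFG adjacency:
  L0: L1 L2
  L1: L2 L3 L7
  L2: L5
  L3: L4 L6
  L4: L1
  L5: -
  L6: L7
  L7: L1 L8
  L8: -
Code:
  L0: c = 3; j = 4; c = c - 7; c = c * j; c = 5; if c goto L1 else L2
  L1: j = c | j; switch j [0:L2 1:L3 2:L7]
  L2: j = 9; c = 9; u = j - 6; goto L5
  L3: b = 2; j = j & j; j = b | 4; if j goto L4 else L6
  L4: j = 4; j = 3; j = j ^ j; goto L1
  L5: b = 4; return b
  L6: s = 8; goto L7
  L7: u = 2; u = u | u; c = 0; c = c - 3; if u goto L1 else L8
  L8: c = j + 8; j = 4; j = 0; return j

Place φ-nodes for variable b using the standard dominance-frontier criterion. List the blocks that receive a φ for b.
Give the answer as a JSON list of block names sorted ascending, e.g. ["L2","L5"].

idom tree: L1←L0 L2←L0 L3←L1 L4←L3 L5←L2 L6←L3 L7←L1 L8←L7
Dom at joins:
  L1: preds {L0,L4,L7}: {L0} ∩ {L0,L1,L3,L4} ∩ {L0,L1,L7} = {L0}; idom=L0
  L2: preds {L0,L1}: {L0} ∩ {L0,L1} = {L0}; idom=L0
  L7: preds {L1,L6}: {L0,L1} ∩ {L0,L1,L3,L6} = {L0,L1}; idom=L1

DF derivation:
  join L1 pred L0: · stop@L0
  join L1 pred L4: L4→L3→L1 stop@L0
  join L1 pred L7: L7→L1 stop@L0
  join L2 pred L0: · stop@L0
  join L2 pred L1: L1 stop@L0
  join L7 pred L1: · stop@L1
  join L7 pred L6: L6→L3 stop@L1
  L0 → ∅
  L1 → {L1,L2}
  L2 → ∅
  L3 → {L1,L7}
  L4 → {L1}
  L5 → ∅
  L6 → {L7}
  L7 → {L1}
  L8 → ∅

φ for b: defs {L3,L5}
  DF⁺ = {L1,L2,L7}

Answer: ["L1", "L2", "L7"]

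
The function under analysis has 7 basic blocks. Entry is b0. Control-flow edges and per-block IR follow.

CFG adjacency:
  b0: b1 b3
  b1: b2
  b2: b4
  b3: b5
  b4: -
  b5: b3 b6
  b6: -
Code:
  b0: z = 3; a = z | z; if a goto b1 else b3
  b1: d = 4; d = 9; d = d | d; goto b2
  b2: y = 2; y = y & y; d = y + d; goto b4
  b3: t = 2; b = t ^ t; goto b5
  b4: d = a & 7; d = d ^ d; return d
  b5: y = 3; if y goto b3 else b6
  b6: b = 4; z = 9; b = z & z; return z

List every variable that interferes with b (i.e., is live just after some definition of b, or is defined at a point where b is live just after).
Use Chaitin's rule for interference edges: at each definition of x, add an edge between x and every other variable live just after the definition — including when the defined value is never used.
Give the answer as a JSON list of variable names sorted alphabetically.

Per-block:
  b0: {a,z} / ∅
  b1: {d} / ∅
  b2: {d,y} / {d}
  b3: {b,t} / ∅
  b4: {d} / {a}
  b5: {y} / ∅
  b6: {b,z} / ∅

Liveness:
  live b0: ∅→{a}
  live b1: {a}→{a,d}
  live b2: {a,d}→{a}
  live b3: ∅→∅
  live b4: {a}→∅
  live b5: ∅→∅
  live b6: ∅→∅

Interfere edges:
  a — {d,y}
  b — {z}
  d — {a,y}
  t — ∅
  y — {a,d}
  z — {b}

N(b) = ["z"]

Answer: ["z"]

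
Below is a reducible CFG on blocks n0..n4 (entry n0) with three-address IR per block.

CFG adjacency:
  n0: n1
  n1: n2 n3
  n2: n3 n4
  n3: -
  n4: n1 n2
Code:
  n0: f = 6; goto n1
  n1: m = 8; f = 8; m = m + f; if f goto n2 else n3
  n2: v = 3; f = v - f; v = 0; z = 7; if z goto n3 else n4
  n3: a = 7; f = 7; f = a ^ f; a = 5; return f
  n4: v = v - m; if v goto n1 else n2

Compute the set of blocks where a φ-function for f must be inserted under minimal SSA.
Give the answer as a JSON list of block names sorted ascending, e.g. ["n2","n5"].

Answer: ["n1", "n2", "n3"]

Derivation:
idom tree: n1←n0 n2←n1 n3←n1 n4←n2
Join-block Dom:
  n1: preds {n0,n4}: {n0} ∩ {n0,n1,n2,n4} = {n0}; idom=n0
  n2: preds {n1,n4}: {n0,n1} ∩ {n0,n1,n2,n4} = {n0,n1}; idom=n1
  n3: preds {n1,n2}: {n0,n1} ∩ {n0,n1,n2} = {n0,n1}; idom=n1

DF walk-up:
  join n1 pred n0: · stop@n0
  join n1 pred n4: n4→n2→n1 stop@n0
  join n2 pred n1: · stop@n1
  join n2 pred n4: n4→n2 stop@n1
  join n3 pred n1: · stop@n1
  join n3 pred n2: n2 stop@n1
  n0: DF=∅
  n1: DF={n1}
  n2: DF={n1,n2,n3}
  n3: DF=∅
  n4: DF={n1,n2}

φ for f: defs {n0,n1,n2,n3}
  DF⁺ = {n1,n2,n3}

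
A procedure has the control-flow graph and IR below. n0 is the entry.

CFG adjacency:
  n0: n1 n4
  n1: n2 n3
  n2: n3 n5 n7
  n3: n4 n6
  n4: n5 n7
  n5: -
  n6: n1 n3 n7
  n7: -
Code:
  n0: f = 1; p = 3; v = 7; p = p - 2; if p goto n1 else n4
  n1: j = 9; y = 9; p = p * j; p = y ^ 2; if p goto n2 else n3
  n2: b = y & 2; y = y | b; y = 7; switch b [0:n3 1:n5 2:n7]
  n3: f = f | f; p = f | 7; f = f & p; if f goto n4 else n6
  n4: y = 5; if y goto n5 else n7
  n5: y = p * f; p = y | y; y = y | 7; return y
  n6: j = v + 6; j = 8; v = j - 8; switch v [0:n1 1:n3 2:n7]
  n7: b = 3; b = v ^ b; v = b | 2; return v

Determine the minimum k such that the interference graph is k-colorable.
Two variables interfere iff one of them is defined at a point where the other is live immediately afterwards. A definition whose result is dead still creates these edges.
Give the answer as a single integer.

Answer: 5

Derivation:
Per-block:
  n0 def {f,p,v} use ∅
  n1 def {j,p,y} use {p}
  n2 def {b,y} use {y}
  n3 def {f,p} use {f}
  n4 def {y} use ∅
  n5 def {p,y} use {f,p}
  n6 def {j,v} use {v}
  n7 def {b,v} use {v}

Backward fixpoint:
  n0: in=∅ out={f,p,v}
  n1: in={f,p,v} out={f,p,v,y}
  n2: in={f,p,v,y} out={f,p,v}
  n3: in={f,v} out={f,p,v}
  n4: in={f,p,v} out={f,p,v}
  n5: in={f,p} out=∅
  n6: in={f,p,v} out={f,p,v}
  n7: in={v} out=∅

Conflict graph:
  b: {f,p,v,y}
  f: {b,j,p,v,y}
  j: {f,p,v,y}
  p: {b,f,j,v,y}
  v: {b,f,j,p,y}
  y: {b,f,j,p,v}

Colouring:
  lower bound: {b,f,p,v,y} mutually conflict ⇒ χ ≥ 5
  assign b→R4 f→R0 j→R4 p→R1 v→R2 y→R3 — no edge inside a register ⇒ χ ≤ 5
  χ = 5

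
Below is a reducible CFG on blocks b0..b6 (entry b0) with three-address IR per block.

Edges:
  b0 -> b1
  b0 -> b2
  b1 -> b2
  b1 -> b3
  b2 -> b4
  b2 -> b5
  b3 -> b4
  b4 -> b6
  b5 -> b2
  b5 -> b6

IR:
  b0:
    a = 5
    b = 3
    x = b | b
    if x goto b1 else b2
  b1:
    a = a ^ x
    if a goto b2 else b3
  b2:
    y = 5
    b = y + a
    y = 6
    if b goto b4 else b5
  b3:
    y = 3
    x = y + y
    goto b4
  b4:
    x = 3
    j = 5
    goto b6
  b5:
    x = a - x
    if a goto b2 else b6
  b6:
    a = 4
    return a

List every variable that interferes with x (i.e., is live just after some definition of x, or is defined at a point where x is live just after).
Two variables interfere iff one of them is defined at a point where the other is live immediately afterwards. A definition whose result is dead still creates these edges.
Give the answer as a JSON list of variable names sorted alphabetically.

Per-block:
  b0 def {a,b,x} use ∅
  b1 def {a} use {a,x}
  b2 def {b,y} use {a}
  b3 def {x,y} use ∅
  b4 def {j,x} use ∅
  b5 def {x} use {a,x}
  b6 def {a} use ∅

Liveness:
  live b0: ∅→{a,x}
  live b1: {a,x}→{a,x}
  live b2: {a,x}→{a,x}
  live b3: ∅→∅
  live b4: ∅→∅
  live b5: {a,x}→{a,x}
  live b6: ∅→∅

Conflict graph:
  a↔{b,x,y}
  b↔{a,x,y}
  j↔∅
  x↔{a,b,y}
  y↔{a,b,x}

N(x) = ["a", "b", "y"]

Answer: ["a", "b", "y"]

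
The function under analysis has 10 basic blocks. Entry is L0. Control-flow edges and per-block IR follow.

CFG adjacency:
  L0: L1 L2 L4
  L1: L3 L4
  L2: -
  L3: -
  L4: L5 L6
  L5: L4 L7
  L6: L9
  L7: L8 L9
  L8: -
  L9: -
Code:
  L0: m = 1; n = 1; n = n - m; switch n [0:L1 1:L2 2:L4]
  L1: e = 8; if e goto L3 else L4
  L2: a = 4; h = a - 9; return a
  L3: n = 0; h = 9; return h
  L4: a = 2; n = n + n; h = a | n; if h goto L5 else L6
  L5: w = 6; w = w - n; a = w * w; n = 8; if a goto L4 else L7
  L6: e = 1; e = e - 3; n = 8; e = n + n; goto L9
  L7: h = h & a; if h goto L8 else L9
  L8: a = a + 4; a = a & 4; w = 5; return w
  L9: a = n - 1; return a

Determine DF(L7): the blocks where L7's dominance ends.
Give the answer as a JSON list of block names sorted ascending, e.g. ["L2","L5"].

idom tree: L1←L0 L2←L0 L3←L1 L4←L0 L5←L4 L6←L4 L7←L5 L8←L7 L9←L4
Dom∩ at merges:
  L4: preds {L0,L1,L5}: {L0} ∩ {L0,L1} ∩ {L0,L4,L5} = {L0}; idom=L0
  L9: preds {L6,L7}: {L0,L4,L6} ∩ {L0,L4,L5,L7} = {L0,L4}; idom=L4

DF derivation:
  L4←L0: walk · to L0
  L4←L1: walk L1 to L0
  L4←L5: walk L5→L4 to L0
  L9←L6: walk L6 to L4
  L9←L7: walk L7→L5 to L4
  L0 → ∅
  L1 → {L4}
  L2 → ∅
  L3 → ∅
  L4 → {L4}
  L5 → {L4,L9}
  L6 → {L9}
  L7 → {L9}
  L8 → ∅
  L9 → ∅

DF(L7) = ["L9"]

Answer: ["L9"]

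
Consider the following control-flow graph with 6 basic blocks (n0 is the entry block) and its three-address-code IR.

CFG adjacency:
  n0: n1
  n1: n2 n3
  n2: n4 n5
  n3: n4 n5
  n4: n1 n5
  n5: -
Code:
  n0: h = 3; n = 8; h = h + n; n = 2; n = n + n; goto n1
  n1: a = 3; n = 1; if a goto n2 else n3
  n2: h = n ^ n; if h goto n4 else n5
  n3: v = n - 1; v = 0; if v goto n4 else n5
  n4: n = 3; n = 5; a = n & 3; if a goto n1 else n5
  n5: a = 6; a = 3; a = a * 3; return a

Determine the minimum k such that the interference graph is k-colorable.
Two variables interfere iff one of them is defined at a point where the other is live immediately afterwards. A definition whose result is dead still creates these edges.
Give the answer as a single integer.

def/use:
  n0: {h,n} / ∅
  n1: {a,n} / ∅
  n2: {h} / {n}
  n3: {v} / {n}
  n4: {a,n} / ∅
  n5: {a} / ∅

Backward fixpoint:
  n0: in=∅ out=∅
  n1: in=∅ out={n}
  n2: in={n} out=∅
  n3: in={n} out=∅
  n4: in=∅ out=∅
  n5: in=∅ out=∅

Conflict graph:
  a — {n}
  h — {n}
  n — {a,h}
  v — ∅

Registers:
  clique {a,n} ⇒ need ≥ 2
  2-colouring: c0={n,v}  c1={a,h}
  χ = 2

Answer: 2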